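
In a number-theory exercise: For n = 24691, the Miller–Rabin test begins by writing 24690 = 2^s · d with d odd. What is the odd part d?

12345

Halving: 24690 → 12345; 12345 is odd.
So 24690 = 2^1 · 12345.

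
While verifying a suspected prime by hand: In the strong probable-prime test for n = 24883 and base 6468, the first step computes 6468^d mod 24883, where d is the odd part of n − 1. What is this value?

n − 1 = 24882 = 2^1 · 12441, so s = 1 and d = 12441.
By repeated squaring, 6468^12441 ≡ 6229 (mod 24883).

6229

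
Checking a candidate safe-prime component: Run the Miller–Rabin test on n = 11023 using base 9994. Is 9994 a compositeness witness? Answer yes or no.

n − 1 = 11022 = 2^1 · 5511, so s = 1 and d = 5511.
Repeated squaring mod 11023: 9994^1 ≡ 9994, 9994^2 ≡ 633, 9994^4 ≡ 3861, 9994^8 ≡ 4225, 9994^16 ≡ 4388, 9994^32 ≡ 8386, 9994^64 ≡ 9279, 9994^128 ≡ 10211, 9994^256 ≡ 8987, 9994^512 ≡ 648, 9994^1024 ≡ 1030, 9994^2048 ≡ 2692, 9994^4096 ≡ 4753.
5511 = 4096 + 1024 + 256 + 128 + 4 + 2 + 1, so 9994^5511 ≡ 4753·1030·8987·10211·3861·633·9994 ≡ 8738 (mod 11023).
x_0 = 9994^5511 mod 11023 = 8738.
x_0 ∉ {1, 11022} and s = 1, so 9994 is a Miller–Rabin witness and 11023 is composite.

yes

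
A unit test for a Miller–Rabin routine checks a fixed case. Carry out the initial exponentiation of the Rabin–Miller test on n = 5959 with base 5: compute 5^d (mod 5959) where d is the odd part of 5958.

4564

n − 1 = 5958 = 2^1 · 2979, so s = 1 and d = 2979.
5^2979 mod 5959 = 4564.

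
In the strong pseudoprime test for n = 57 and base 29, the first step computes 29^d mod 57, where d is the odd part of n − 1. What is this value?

53

n − 1 = 56 = 2^3 · 7, so s = 3 and d = 7.
Repeated squaring mod 57: 29^1 ≡ 29, 29^2 ≡ 43, 29^4 ≡ 25.
7 = 4 + 2 + 1, so 29^7 ≡ 25·43·29 ≡ 53 (mod 57).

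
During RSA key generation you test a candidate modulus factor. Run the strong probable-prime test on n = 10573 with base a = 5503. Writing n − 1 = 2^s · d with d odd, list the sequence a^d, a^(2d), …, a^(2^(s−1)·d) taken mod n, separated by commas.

8361, 8218

n − 1 = 10572 = 2^2 · 2643, so s = 2 and d = 2643.
x_0 = 5503^2643 mod 10573 = 8361.
x_1 = 8361^2 mod 10573 = 8218.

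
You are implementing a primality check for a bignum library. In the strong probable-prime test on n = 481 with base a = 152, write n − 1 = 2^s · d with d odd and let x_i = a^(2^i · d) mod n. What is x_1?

n − 1 = 480 = 2^5 · 15, so s = 5 and d = 15.
x_0 = 152^15 mod 481 = 196.
x_1 = 196^2 mod 481 = 417.

417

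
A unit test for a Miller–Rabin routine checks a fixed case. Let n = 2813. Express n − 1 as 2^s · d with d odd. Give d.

Halving: 2812 → 1406 → 703; 703 is odd.
So 2812 = 2^2 · 703.

703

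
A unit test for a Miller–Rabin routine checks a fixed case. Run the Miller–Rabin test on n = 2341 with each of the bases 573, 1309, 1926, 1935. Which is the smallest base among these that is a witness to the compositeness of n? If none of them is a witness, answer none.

none

n − 1 = 2340 = 2^2 · 585, so s = 2 and d = 585.
Base 573: x_0 = 573^585 mod 2341 = 2340. x_0 = 2340 ≡ −1, so 573 is not a witness.
Base 1309: x_0 = 1309^585 mod 2341 = 1. x_0 = 1, so 1309 is not a witness.
Base 1926: x_0 = 1926^585 mod 2341 = 1. x_0 = 1, so 1926 is not a witness.
Base 1935: x_0 = 1935^585 mod 2341 = 2188. x_0 is neither 1 nor 2340, so continue squaring. x_1 = 2188^2 mod 2341 = 2340. x_1 ≡ −1, so 1935 is not a witness.
No listed base is a witness for 2341.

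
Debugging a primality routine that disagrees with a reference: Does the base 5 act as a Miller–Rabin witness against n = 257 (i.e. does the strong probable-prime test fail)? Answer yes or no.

n − 1 = 256 = 2^8 · 1, so s = 8 and d = 1.
x_0 = 5^1 mod 257 = 5.
x_0 is neither 1 nor 256, so continue squaring.
x_1 = 5^2 mod 257 = 25.
x_2 = 25^2 mod 257 = 111.
x_3 = 111^2 mod 257 = 242.
x_4 = 242^2 mod 257 = 225.
x_5 = 225^2 mod 257 = 253.
x_6 = 253^2 mod 257 = 16.
x_7 = 16^2 mod 257 = 256.
x_7 ≡ −1, so 5 is not a witness.

no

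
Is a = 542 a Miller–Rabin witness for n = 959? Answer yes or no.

n − 1 = 958 = 2^1 · 479, so s = 1 and d = 479.
x_0 = 542^479 mod 959 = 901.
x_0 ∉ {1, 958} and s = 1, so 542 is a Miller–Rabin witness and 959 is composite.

yes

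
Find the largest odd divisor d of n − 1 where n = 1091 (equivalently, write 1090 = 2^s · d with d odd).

Halving: 1090 → 545; 545 is odd.
So 1090 = 2^1 · 545.

545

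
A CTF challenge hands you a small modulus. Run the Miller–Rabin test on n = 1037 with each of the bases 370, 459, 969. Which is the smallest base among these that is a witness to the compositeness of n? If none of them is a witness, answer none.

n − 1 = 1036 = 2^2 · 259, so s = 2 and d = 259.
Base 370: x_0 = 370^259 mod 1037 = 293. x_0 is neither 1 nor 1036, so continue squaring. x_1 = 293^2 mod 1037 = 815. Reached i = s−1 = 1 without hitting −1: 370 is a Miller–Rabin witness and 1037 is composite.
Base 459: x_0 = 459^259 mod 1037 = 578. x_0 is neither 1 nor 1036, so continue squaring. x_1 = 578^2 mod 1037 = 170. Reached i = s−1 = 1 without hitting −1: 459 is a Miller–Rabin witness and 1037 is composite.
Base 969: x_0 = 969^259 mod 1037 = 612. x_0 is neither 1 nor 1036, so continue squaring. x_1 = 612^2 mod 1037 = 187. Reached i = s−1 = 1 without hitting −1: 969 is a Miller–Rabin witness and 1037 is composite.
The smallest witness among the given bases is 370.

370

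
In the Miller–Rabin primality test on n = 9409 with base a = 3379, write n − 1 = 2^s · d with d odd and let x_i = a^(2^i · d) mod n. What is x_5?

n − 1 = 9408 = 2^6 · 147, so s = 6 and d = 147.
x_0 = 3379^147 mod 9409 = 5216.
x_1 = 5216^2 mod 9409 = 5237.
x_2 = 5237^2 mod 9409 = 8343.
x_3 = 8343^2 mod 9409 = 7276.
x_4 = 7276^2 mod 9409 = 5142.
x_5 = 5142^2 mod 9409 = 874.

874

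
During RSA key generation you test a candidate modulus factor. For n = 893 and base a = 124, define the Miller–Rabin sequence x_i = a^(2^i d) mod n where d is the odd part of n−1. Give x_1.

491

n − 1 = 892 = 2^2 · 223, so s = 2 and d = 223.
Repeated squaring mod 893: 124^1 ≡ 124, 124^2 ≡ 195, 124^4 ≡ 519, 124^8 ≡ 568, 124^16 ≡ 251, 124^32 ≡ 491, 124^64 ≡ 864, 124^128 ≡ 841.
223 = 128 + 64 + 16 + 8 + 4 + 2 + 1, so 124^223 ≡ 841·864·251·568·519·195·124 ≡ 642 (mod 893).
x_0 = 642.
x_1 = 642^2 mod 893 = 491.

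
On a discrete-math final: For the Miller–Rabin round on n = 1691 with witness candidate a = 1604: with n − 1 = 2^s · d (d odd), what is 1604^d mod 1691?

n − 1 = 1690 = 2^1 · 845, so s = 1 and d = 845.
Repeated squaring mod 1691: 1604^1 ≡ 1604, 1604^2 ≡ 805, 1604^4 ≡ 372, 1604^8 ≡ 1413, 1604^16 ≡ 1189, 1604^32 ≡ 45, 1604^64 ≡ 334, 1604^128 ≡ 1641, 1604^256 ≡ 809, 1604^512 ≡ 64.
845 = 512 + 256 + 64 + 8 + 4 + 1, so 1604^845 ≡ 64·809·334·1413·372·1604 ≡ 601 (mod 1691).

601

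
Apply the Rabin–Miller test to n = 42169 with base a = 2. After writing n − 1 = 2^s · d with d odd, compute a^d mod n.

n − 1 = 42168 = 2^3 · 5271, so s = 3 and d = 5271.
2^5271 mod 42169 = 3497.

3497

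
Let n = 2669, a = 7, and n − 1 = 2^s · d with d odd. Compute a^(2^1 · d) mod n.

n − 1 = 2668 = 2^2 · 667, so s = 2 and d = 667.
x_0 = 7^667 mod 2669 = 660.
x_1 = 660^2 mod 2669 = 553.

553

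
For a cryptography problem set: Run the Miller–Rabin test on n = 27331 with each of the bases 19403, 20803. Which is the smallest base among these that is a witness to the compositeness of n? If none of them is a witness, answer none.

20803

n − 1 = 27330 = 2^1 · 13665, so s = 1 and d = 13665.
Base 19403: x_0 = 19403^13665 mod 27331 = 27330. x_0 = 27330 ≡ −1, so 19403 is not a witness.
Base 20803: x_0 = 20803^13665 mod 27331 = 3028. x_0 ∉ {1, 27330} and s = 1, so 20803 is a Miller–Rabin witness and 27331 is composite.
The smallest witness among the given bases is 20803.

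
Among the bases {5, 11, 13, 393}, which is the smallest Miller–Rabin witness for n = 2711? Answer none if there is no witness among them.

n − 1 = 2710 = 2^1 · 1355, so s = 1 and d = 1355.
Base 5: x_0 = 5^1355 mod 2711 = 1. x_0 = 1, so 5 is not a witness.
Base 11: x_0 = 11^1355 mod 2711 = 2710. x_0 = 2710 ≡ −1, so 11 is not a witness.
Base 13: x_0 = 13^1355 mod 2711 = 2710. x_0 = 2710 ≡ −1, so 13 is not a witness.
Base 393: x_0 = 393^1355 mod 2711 = 2710. x_0 = 2710 ≡ −1, so 393 is not a witness.
No listed base is a witness for 2711.

none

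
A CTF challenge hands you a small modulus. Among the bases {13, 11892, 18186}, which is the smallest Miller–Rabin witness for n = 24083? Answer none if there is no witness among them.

n − 1 = 24082 = 2^1 · 12041, so s = 1 and d = 12041.
Base 13: x_0 = 13^12041 mod 24083 = 24082. x_0 = 24082 ≡ −1, so 13 is not a witness.
Base 11892: x_0 = 11892^12041 mod 24083 = 1. x_0 = 1, so 11892 is not a witness.
Base 18186: x_0 = 18186^12041 mod 24083 = 1. x_0 = 1, so 18186 is not a witness.
No listed base is a witness for 24083.

none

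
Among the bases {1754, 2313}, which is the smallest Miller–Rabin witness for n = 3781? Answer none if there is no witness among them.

n − 1 = 3780 = 2^2 · 945, so s = 2 and d = 945.
Base 1754: x_0 = 1754^945 mod 3781 = 1. x_0 = 1, so 1754 is not a witness.
Base 2313: x_0 = 2313^945 mod 3781 = 18. x_0 is neither 1 nor 3780, so continue squaring. x_1 = 18^2 mod 3781 = 324. Reached i = s−1 = 1 without hitting −1: 2313 is a Miller–Rabin witness and 3781 is composite.
The smallest witness among the given bases is 2313.

2313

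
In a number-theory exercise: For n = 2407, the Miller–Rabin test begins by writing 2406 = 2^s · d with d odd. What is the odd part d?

Halving: 2406 → 1203; 1203 is odd.
So 2406 = 2^1 · 1203.

1203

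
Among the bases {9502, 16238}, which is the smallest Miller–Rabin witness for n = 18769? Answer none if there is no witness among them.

16238

n − 1 = 18768 = 2^4 · 1173, so s = 4 and d = 1173.
Base 9502: x_0 = 9502^1173 mod 18769 = 18768. x_0 = 18768 ≡ −1, so 9502 is not a witness.
Base 16238: x_0 = 16238^1173 mod 18769 = 6577. x_0 is neither 1 nor 18768, so continue squaring. x_1 = 6577^2 mod 18769 = 13153. x_2 = 13153^2 mod 18769 = 7536. x_3 = 7536^2 mod 18769 = 15071. Reached i = s−1 = 3 without hitting −1: 16238 is a Miller–Rabin witness and 18769 is composite.
The smallest witness among the given bases is 16238.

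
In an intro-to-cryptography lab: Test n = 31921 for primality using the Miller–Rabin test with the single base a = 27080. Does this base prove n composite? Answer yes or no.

yes

n − 1 = 31920 = 2^4 · 1995, so s = 4 and d = 1995.
Repeated squaring mod 31921: 27080^1 ≡ 27080, 27080^2 ≡ 5267, 27080^4 ≡ 1940, 27080^8 ≡ 28843, 27080^16 ≡ 25468, 27080^32 ≡ 16225, 27080^64 ≡ 30059, 27080^128 ≡ 19576, 27080^256 ≡ 8171, 27080^512 ≡ 18430, 27080^1024 ≡ 25460.
1995 = 1024 + 512 + 256 + 128 + 64 + 8 + 2 + 1, so 27080^1995 ≡ 25460·18430·8171·19576·30059·28843·5267·27080 ≡ 30362 (mod 31921).
x_0 = 27080^1995 mod 31921 = 30362.
x_0 is neither 1 nor 31920, so continue squaring.
x_1 = 30362^2 mod 31921 = 4485.
x_2 = 4485^2 mod 31921 = 4995.
x_3 = 4995^2 mod 31921 = 19724.
Reached i = s−1 = 3 without hitting −1: 27080 is a Miller–Rabin witness and 31921 is composite.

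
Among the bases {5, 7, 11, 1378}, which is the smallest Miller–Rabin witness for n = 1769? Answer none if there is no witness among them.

n − 1 = 1768 = 2^3 · 221, so s = 3 and d = 221.
Base 5: x_0 = 5^221 mod 1769 = 187. x_0 is neither 1 nor 1768, so continue squaring. x_1 = 187^2 mod 1769 = 1358. x_2 = 1358^2 mod 1769 = 866. Reached i = s−1 = 2 without hitting −1: 5 is a Miller–Rabin witness and 1769 is composite.
Base 7: x_0 = 7^221 mod 1769 = 1067. x_0 is neither 1 nor 1768, so continue squaring. x_1 = 1067^2 mod 1769 = 1022. x_2 = 1022^2 mod 1769 = 774. Reached i = s−1 = 2 without hitting −1: 7 is a Miller–Rabin witness and 1769 is composite.
Base 11: x_0 = 11^221 mod 1769 = 1353. x_0 is neither 1 nor 1768, so continue squaring. x_1 = 1353^2 mod 1769 = 1463. x_2 = 1463^2 mod 1769 = 1648. Reached i = s−1 = 2 without hitting −1: 11 is a Miller–Rabin witness and 1769 is composite.
Base 1378: x_0 = 1378^221 mod 1769 = 472. x_0 is neither 1 nor 1768, so continue squaring. x_1 = 472^2 mod 1769 = 1659. x_2 = 1659^2 mod 1769 = 1486. Reached i = s−1 = 2 without hitting −1: 1378 is a Miller–Rabin witness and 1769 is composite.
The smallest witness among the given bases is 5.

5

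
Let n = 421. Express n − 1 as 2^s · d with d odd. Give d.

105

Halving: 420 → 210 → 105; 105 is odd.
So 420 = 2^2 · 105.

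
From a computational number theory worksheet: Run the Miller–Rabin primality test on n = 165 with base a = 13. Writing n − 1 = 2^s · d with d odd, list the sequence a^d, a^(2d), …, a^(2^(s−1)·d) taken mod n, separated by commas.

n − 1 = 164 = 2^2 · 41, so s = 2 and d = 41.
x_0 = 13^41 mod 165 = 13.
x_1 = 13^2 mod 165 = 4.

13, 4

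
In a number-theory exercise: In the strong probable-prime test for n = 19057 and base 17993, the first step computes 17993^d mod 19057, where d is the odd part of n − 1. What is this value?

n − 1 = 19056 = 2^4 · 1191, so s = 4 and d = 1191.
17993^1191 mod 19057 = 11096.

11096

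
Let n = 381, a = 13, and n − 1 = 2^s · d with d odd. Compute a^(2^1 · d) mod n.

13

n − 1 = 380 = 2^2 · 95, so s = 2 and d = 95.
x_0 = 13^95 mod 381 = 34.
x_1 = 34^2 mod 381 = 13.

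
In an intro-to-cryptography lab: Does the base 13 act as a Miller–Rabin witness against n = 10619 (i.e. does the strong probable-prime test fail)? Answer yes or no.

n − 1 = 10618 = 2^1 · 5309, so s = 1 and d = 5309.
x_0 = 13^5309 mod 10619 = 1756.
x_0 ∉ {1, 10618} and s = 1, so 13 is a Miller–Rabin witness and 10619 is composite.

yes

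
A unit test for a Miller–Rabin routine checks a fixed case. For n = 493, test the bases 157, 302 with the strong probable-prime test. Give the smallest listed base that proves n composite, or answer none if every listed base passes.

none

n − 1 = 492 = 2^2 · 123, so s = 2 and d = 123.
Base 157: x_0 = 157^123 mod 493 = 336. x_0 is neither 1 nor 492, so continue squaring. x_1 = 336^2 mod 493 = 492. x_1 ≡ −1, so 157 is not a witness.
Base 302: x_0 = 302^123 mod 493 = 191. x_0 is neither 1 nor 492, so continue squaring. x_1 = 191^2 mod 493 = 492. x_1 ≡ −1, so 302 is not a witness.
No listed base is a witness for 493.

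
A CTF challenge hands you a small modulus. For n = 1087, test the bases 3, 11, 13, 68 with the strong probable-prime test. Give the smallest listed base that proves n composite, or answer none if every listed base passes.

n − 1 = 1086 = 2^1 · 543, so s = 1 and d = 543.
Base 3: x_0 = 3^543 mod 1087 = 1086. x_0 = 1086 ≡ −1, so 3 is not a witness.
Base 11: x_0 = 11^543 mod 1087 = 1086. x_0 = 1086 ≡ −1, so 11 is not a witness.
Base 13: x_0 = 13^543 mod 1087 = 1086. x_0 = 1086 ≡ −1, so 13 is not a witness.
Base 68: x_0 = 68^543 mod 1087 = 1. x_0 = 1, so 68 is not a witness.
No listed base is a witness for 1087.

none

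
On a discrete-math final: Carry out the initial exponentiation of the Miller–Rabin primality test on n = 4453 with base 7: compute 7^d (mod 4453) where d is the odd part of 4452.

n − 1 = 4452 = 2^2 · 1113, so s = 2 and d = 1113.
Repeated squaring mod 4453: 7^1 ≡ 7, 7^2 ≡ 49, 7^4 ≡ 2401, 7^8 ≡ 2619, 7^16 ≡ 1541, 7^32 ≡ 1232, 7^64 ≡ 3804, 7^128 ≡ 2619, 7^256 ≡ 1541, 7^512 ≡ 1232, 7^1024 ≡ 3804.
1113 = 1024 + 64 + 16 + 8 + 1, so 7^1113 ≡ 3804·3804·1541·2619·7 ≡ 4171 (mod 4453).

4171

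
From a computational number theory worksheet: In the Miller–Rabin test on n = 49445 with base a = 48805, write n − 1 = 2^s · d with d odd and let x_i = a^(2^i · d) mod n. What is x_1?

8925

n − 1 = 49444 = 2^2 · 12361, so s = 2 and d = 12361.
Repeated squaring mod 49445: 48805^1 ≡ 48805, 48805^2 ≡ 14040, 48805^4 ≡ 33830, 48805^8 ≡ 14930, 48805^16 ≡ 6840, 48805^32 ≡ 10630, 48805^64 ≡ 15075, 48805^128 ≡ 6405, 48805^256 ≡ 34120, 48805^512 ≡ 41320, 48805^1024 ≡ 6550, 48805^2048 ≡ 33685, 48805^4096 ≡ 15365, 48805^8192 ≡ 32795.
12361 = 8192 + 4096 + 64 + 8 + 1, so 48805^12361 ≡ 32795·15365·15075·14930·48805 ≡ 2770 (mod 49445).
x_0 = 2770.
x_1 = 2770^2 mod 49445 = 8925.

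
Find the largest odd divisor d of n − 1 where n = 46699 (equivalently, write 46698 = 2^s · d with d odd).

Halving: 46698 → 23349; 23349 is odd.
So 46698 = 2^1 · 23349.

23349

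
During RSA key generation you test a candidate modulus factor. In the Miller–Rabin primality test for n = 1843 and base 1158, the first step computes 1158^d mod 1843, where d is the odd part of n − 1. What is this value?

n − 1 = 1842 = 2^1 · 921, so s = 1 and d = 921.
1158^921 mod 1843 = 1671.

1671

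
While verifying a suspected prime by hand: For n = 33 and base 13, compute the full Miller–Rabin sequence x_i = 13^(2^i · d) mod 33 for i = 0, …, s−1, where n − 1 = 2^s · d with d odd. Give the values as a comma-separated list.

n − 1 = 32 = 2^5 · 1, so s = 5 and d = 1.
x_0 = 13^1 mod 33 = 13.
x_1 = 13^2 mod 33 = 4.
x_2 = 4^2 mod 33 = 16.
x_3 = 16^2 mod 33 = 25.
x_4 = 25^2 mod 33 = 31.

13, 4, 16, 25, 31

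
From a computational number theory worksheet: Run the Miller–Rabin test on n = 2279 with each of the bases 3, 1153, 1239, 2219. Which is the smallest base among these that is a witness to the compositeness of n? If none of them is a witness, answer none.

n − 1 = 2278 = 2^1 · 1139, so s = 1 and d = 1139.
Base 3: x_0 = 3^1139 mod 2279 = 1920. x_0 ∉ {1, 2278} and s = 1, so 3 is a Miller–Rabin witness and 2279 is composite.
Base 1153: x_0 = 1153^1139 mod 2279 = 600. x_0 ∉ {1, 2278} and s = 1, so 1153 is a Miller–Rabin witness and 2279 is composite.
Base 1239: x_0 = 1239^1139 mod 2279 = 385. x_0 ∉ {1, 2278} and s = 1, so 1239 is a Miller–Rabin witness and 2279 is composite.
Base 2219: x_0 = 2219^1139 mod 2279 = 1422. x_0 ∉ {1, 2278} and s = 1, so 2219 is a Miller–Rabin witness and 2279 is composite.
The smallest witness among the given bases is 3.

3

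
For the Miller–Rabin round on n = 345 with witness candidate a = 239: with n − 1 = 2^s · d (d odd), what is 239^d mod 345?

n − 1 = 344 = 2^3 · 43, so s = 3 and d = 43.
239^43 mod 345 = 179.

179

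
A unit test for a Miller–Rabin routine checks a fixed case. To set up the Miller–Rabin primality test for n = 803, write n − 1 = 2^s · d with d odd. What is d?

401

Halving: 802 → 401; 401 is odd.
So 802 = 2^1 · 401.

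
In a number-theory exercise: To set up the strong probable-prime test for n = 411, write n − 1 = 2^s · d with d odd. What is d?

Halving: 410 → 205; 205 is odd.
So 410 = 2^1 · 205.

205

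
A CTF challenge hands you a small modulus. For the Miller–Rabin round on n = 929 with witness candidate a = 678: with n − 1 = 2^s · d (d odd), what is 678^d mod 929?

632

n − 1 = 928 = 2^5 · 29, so s = 5 and d = 29.
678^29 mod 929 = 632.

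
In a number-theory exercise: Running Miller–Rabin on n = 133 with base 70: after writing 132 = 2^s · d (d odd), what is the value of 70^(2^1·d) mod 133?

n − 1 = 132 = 2^2 · 33, so s = 2 and d = 33.
x_0 = 70^33 mod 133 = 84.
x_1 = 84^2 mod 133 = 7.

7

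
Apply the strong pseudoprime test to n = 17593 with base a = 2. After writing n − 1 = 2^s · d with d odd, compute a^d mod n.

n − 1 = 17592 = 2^3 · 2199, so s = 3 and d = 2199.
2^2199 mod 17593 = 3366.

3366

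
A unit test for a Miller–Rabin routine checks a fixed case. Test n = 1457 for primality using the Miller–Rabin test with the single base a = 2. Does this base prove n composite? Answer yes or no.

yes

n − 1 = 1456 = 2^4 · 91, so s = 4 and d = 91.
Repeated squaring mod 1457: 2^1 ≡ 2, 2^2 ≡ 4, 2^4 ≡ 16, 2^8 ≡ 256, 2^16 ≡ 1428, 2^32 ≡ 841, 2^64 ≡ 636.
91 = 64 + 16 + 8 + 2 + 1, so 2^91 ≡ 636·1428·256·4·2 ≡ 870 (mod 1457).
x_0 = 2^91 mod 1457 = 870.
x_0 is neither 1 nor 1456, so continue squaring.
x_1 = 870^2 mod 1457 = 717.
x_2 = 717^2 mod 1457 = 1225.
x_3 = 1225^2 mod 1457 = 1372.
Reached i = s−1 = 3 without hitting −1: 2 is a Miller–Rabin witness and 1457 is composite.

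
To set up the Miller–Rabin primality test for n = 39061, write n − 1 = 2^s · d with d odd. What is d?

Halving: 39060 → 19530 → 9765; 9765 is odd.
So 39060 = 2^2 · 9765.

9765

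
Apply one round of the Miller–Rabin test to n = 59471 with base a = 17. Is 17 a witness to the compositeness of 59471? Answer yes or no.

n − 1 = 59470 = 2^1 · 29735, so s = 1 and d = 29735.
x_0 = 17^29735 mod 59471 = 59470.
x_0 = 59470 ≡ −1, so 17 is not a witness.

no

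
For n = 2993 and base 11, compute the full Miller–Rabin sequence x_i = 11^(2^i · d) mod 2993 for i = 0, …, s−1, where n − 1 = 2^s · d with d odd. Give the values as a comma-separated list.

252, 651, 1788, 420

n − 1 = 2992 = 2^4 · 187, so s = 4 and d = 187.
x_0 = 11^187 mod 2993 = 252.
x_1 = 252^2 mod 2993 = 651.
x_2 = 651^2 mod 2993 = 1788.
x_3 = 1788^2 mod 2993 = 420.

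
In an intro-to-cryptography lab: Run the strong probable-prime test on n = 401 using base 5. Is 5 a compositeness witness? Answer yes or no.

n − 1 = 400 = 2^4 · 25, so s = 4 and d = 25.
x_0 = 5^25 mod 401 = 1.
x_0 = 1, so 5 is not a witness.

no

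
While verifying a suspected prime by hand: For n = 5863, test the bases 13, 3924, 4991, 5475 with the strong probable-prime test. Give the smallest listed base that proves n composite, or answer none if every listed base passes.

13

n − 1 = 5862 = 2^1 · 2931, so s = 1 and d = 2931.
Base 13: x_0 = 13^2931 mod 5863 = 5447. x_0 ∉ {1, 5862} and s = 1, so 13 is a Miller–Rabin witness and 5863 is composite.
Base 3924: x_0 = 3924^2931 mod 5863 = 5673. x_0 ∉ {1, 5862} and s = 1, so 3924 is a Miller–Rabin witness and 5863 is composite.
Base 4991: x_0 = 4991^2931 mod 5863 = 844. x_0 ∉ {1, 5862} and s = 1, so 4991 is a Miller–Rabin witness and 5863 is composite.
Base 5475: x_0 = 5475^2931 mod 5863 = 294. x_0 ∉ {1, 5862} and s = 1, so 5475 is a Miller–Rabin witness and 5863 is composite.
The smallest witness among the given bases is 13.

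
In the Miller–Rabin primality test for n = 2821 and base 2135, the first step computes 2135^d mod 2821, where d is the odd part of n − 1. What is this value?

n − 1 = 2820 = 2^2 · 705, so s = 2 and d = 705.
By repeated squaring, 2135^705 ≡ 2107 (mod 2821).

2107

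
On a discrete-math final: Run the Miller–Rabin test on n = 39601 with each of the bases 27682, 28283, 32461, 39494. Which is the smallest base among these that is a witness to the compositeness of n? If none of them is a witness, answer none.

n − 1 = 39600 = 2^4 · 2475, so s = 4 and d = 2475.
Base 27682: x_0 = 27682^2475 mod 39601 = 39600. x_0 = 39600 ≡ −1, so 27682 is not a witness.
Base 28283: x_0 = 28283^2475 mod 39601 = 5573. x_0 is neither 1 nor 39600, so continue squaring. x_1 = 5573^2 mod 39601 = 11145. x_2 = 11145^2 mod 39601 = 22289. x_3 = 22289^2 mod 39601 = 4976. Reached i = s−1 = 3 without hitting −1: 28283 is a Miller–Rabin witness and 39601 is composite.
Base 32461: x_0 = 32461^2475 mod 39601 = 36416. x_0 is neither 1 nor 39600, so continue squaring. x_1 = 36416^2 mod 39601 = 6369. x_2 = 6369^2 mod 39601 = 12737. x_3 = 12737^2 mod 39601 = 25473. Reached i = s−1 = 3 without hitting −1: 32461 is a Miller–Rabin witness and 39601 is composite.
Base 39494: x_0 = 39494^2475 mod 39601 = 35423. x_0 is neither 1 nor 39600, so continue squaring. x_1 = 35423^2 mod 39601 = 31244. x_2 = 31244^2 mod 39601 = 22886. x_3 = 22886^2 mod 39601 = 6170. Reached i = s−1 = 3 without hitting −1: 39494 is a Miller–Rabin witness and 39601 is composite.
The smallest witness among the given bases is 28283.

28283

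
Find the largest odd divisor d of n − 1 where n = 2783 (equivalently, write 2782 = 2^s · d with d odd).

1391

Halving: 2782 → 1391; 1391 is odd.
So 2782 = 2^1 · 1391.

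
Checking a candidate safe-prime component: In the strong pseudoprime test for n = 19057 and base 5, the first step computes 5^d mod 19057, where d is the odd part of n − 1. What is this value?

n − 1 = 19056 = 2^4 · 1191, so s = 4 and d = 1191.
5^1191 mod 19057 = 10822.

10822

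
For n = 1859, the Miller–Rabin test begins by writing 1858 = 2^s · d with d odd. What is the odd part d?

929

Halving: 1858 → 929; 929 is odd.
So 1858 = 2^1 · 929.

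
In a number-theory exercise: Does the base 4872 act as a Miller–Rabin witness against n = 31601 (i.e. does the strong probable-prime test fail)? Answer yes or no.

no

n − 1 = 31600 = 2^4 · 1975, so s = 4 and d = 1975.
x_0 = 4872^1975 mod 31601 = 30344.
x_0 is neither 1 nor 31600, so continue squaring.
x_1 = 30344^2 mod 31601 = 31600.
x_1 ≡ −1, so 4872 is not a witness.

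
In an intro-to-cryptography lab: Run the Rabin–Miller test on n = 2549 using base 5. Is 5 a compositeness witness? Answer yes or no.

n − 1 = 2548 = 2^2 · 637, so s = 2 and d = 637.
By repeated squaring, 5^637 ≡ 1 (mod 2549).
x_0 = 5^637 mod 2549 = 1.
x_0 = 1, so 5 is not a witness.

no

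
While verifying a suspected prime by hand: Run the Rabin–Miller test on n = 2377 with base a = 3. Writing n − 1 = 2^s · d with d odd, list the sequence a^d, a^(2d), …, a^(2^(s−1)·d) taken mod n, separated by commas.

n − 1 = 2376 = 2^3 · 297, so s = 3 and d = 297.
x_0 = 3^297 mod 2377 = 1134.
x_1 = 1134^2 mod 2377 = 2376.
x_2 = 2376^2 mod 2377 = 1.

1134, 2376, 1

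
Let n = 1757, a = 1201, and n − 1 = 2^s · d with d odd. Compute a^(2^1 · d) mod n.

n − 1 = 1756 = 2^2 · 439, so s = 2 and d = 439.
x_0 = 1201^439 mod 1757 = 179.
x_1 = 179^2 mod 1757 = 415.

415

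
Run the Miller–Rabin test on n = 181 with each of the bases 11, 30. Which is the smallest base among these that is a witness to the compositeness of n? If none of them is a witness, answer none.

n − 1 = 180 = 2^2 · 45, so s = 2 and d = 45.
Base 11: x_0 = 11^45 mod 181 = 180. x_0 = 180 ≡ −1, so 11 is not a witness.
Base 30: x_0 = 30^45 mod 181 = 162. x_0 is neither 1 nor 180, so continue squaring. x_1 = 162^2 mod 181 = 180. x_1 ≡ −1, so 30 is not a witness.
No listed base is a witness for 181.

none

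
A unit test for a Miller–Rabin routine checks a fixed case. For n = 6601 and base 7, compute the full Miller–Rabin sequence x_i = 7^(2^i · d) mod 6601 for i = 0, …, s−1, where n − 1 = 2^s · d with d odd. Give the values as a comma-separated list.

413, 5544, 1680

n − 1 = 6600 = 2^3 · 825, so s = 3 and d = 825.
x_0 = 7^825 mod 6601 = 413.
x_1 = 413^2 mod 6601 = 5544.
x_2 = 5544^2 mod 6601 = 1680.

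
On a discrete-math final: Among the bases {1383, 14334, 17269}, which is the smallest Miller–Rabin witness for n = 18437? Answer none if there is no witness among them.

1383

n − 1 = 18436 = 2^2 · 4609, so s = 2 and d = 4609.
Base 1383: x_0 = 1383^4609 mod 18437 = 3133. x_0 is neither 1 nor 18436, so continue squaring. x_1 = 3133^2 mod 18437 = 7205. Reached i = s−1 = 1 without hitting −1: 1383 is a Miller–Rabin witness and 18437 is composite.
Base 14334: x_0 = 14334^4609 mod 18437 = 8247. x_0 is neither 1 nor 18436, so continue squaring. x_1 = 8247^2 mod 18437 = 17353. Reached i = s−1 = 1 without hitting −1: 14334 is a Miller–Rabin witness and 18437 is composite.
Base 17269: x_0 = 17269^4609 mod 18437 = 7006. x_0 is neither 1 nor 18436, so continue squaring. x_1 = 7006^2 mod 18437 = 4742. Reached i = s−1 = 1 without hitting −1: 17269 is a Miller–Rabin witness and 18437 is composite.
The smallest witness among the given bases is 1383.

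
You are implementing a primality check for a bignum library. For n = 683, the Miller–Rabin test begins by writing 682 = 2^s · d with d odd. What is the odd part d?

341

Halving: 682 → 341; 341 is odd.
So 682 = 2^1 · 341.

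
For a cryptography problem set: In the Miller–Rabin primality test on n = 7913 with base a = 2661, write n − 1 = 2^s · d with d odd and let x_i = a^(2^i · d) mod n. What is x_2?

3317

n − 1 = 7912 = 2^3 · 989, so s = 3 and d = 989.
x_0 = 2661^989 mod 7913 = 7185.
x_1 = 7185^2 mod 7913 = 7726.
x_2 = 7726^2 mod 7913 = 3317.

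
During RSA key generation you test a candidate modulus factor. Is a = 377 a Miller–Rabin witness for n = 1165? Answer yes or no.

n − 1 = 1164 = 2^2 · 291, so s = 2 and d = 291.
x_0 = 377^291 mod 1165 = 788.
x_0 is neither 1 nor 1164, so continue squaring.
x_1 = 788^2 mod 1165 = 1164.
x_1 ≡ −1, so 377 is not a witness.

no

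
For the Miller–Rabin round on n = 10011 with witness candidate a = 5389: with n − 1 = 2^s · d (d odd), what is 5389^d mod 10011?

1279

n − 1 = 10010 = 2^1 · 5005, so s = 1 and d = 5005.
5389^5005 mod 10011 = 1279.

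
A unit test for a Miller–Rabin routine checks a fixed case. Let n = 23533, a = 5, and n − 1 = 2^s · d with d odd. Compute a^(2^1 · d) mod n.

n − 1 = 23532 = 2^2 · 5883, so s = 2 and d = 5883.
x_0 = 5^5883 mod 23533 = 2886.
x_1 = 2886^2 mod 23533 = 21847.

21847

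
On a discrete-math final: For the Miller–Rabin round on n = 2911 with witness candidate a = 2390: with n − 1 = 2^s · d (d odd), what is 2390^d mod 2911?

2323

n − 1 = 2910 = 2^1 · 1455, so s = 1 and d = 1455.
Repeated squaring mod 2911: 2390^1 ≡ 2390, 2390^2 ≡ 718, 2390^4 ≡ 277, 2390^8 ≡ 1043, 2390^16 ≡ 2046, 2390^32 ≡ 98, 2390^64 ≡ 871, 2390^128 ≡ 1781, 2390^256 ≡ 1882, 2390^512 ≡ 2148, 2390^1024 ≡ 2880.
1455 = 1024 + 256 + 128 + 32 + 8 + 4 + 2 + 1, so 2390^1455 ≡ 2880·1882·1781·98·1043·277·718·2390 ≡ 2323 (mod 2911).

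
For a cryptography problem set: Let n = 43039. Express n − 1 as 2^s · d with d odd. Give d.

21519

Halving: 43038 → 21519; 21519 is odd.
So 43038 = 2^1 · 21519.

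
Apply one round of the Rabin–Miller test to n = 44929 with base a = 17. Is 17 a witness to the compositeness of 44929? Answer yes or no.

yes

n − 1 = 44928 = 2^7 · 351, so s = 7 and d = 351.
x_0 = 17^351 mod 44929 = 31288.
x_0 is neither 1 nor 44928, so continue squaring.
x_1 = 31288^2 mod 44929 = 25892.
x_2 = 25892^2 mod 44929 = 10055.
x_3 = 10055^2 mod 44929 = 12775.
x_4 = 12775^2 mod 44929 = 18497.
x_5 = 18497^2 mod 44929 = 4674.
x_6 = 4674^2 mod 44929 = 10782.
Reached i = s−1 = 6 without hitting −1: 17 is a Miller–Rabin witness and 44929 is composite.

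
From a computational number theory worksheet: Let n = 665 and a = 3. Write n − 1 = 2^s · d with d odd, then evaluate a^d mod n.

257

n − 1 = 664 = 2^3 · 83, so s = 3 and d = 83.
Repeated squaring mod 665: 3^1 ≡ 3, 3^2 ≡ 9, 3^4 ≡ 81, 3^8 ≡ 576, 3^16 ≡ 606, 3^32 ≡ 156, 3^64 ≡ 396.
83 = 64 + 16 + 2 + 1, so 3^83 ≡ 396·606·9·3 ≡ 257 (mod 665).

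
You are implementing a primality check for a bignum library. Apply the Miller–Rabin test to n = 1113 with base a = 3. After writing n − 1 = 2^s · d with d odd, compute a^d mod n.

n − 1 = 1112 = 2^3 · 139, so s = 3 and d = 139.
3^139 mod 1113 = 192.

192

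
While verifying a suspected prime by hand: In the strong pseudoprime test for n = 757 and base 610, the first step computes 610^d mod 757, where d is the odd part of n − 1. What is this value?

756

n − 1 = 756 = 2^2 · 189, so s = 2 and d = 189.
610^189 mod 757 = 756.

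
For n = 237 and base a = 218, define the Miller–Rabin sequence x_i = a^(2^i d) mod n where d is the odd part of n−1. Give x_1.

n − 1 = 236 = 2^2 · 59, so s = 2 and d = 59.
By repeated squaring, 218^59 ≡ 221 (mod 237).
x_0 = 221.
x_1 = 221^2 mod 237 = 19.

19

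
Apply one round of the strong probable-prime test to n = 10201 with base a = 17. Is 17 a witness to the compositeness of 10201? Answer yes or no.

n − 1 = 10200 = 2^3 · 1275, so s = 3 and d = 1275.
By repeated squaring, 17^1275 ≡ 9897 (mod 10201).
x_0 = 17^1275 mod 10201 = 9897.
x_0 is neither 1 nor 10200, so continue squaring.
x_1 = 9897^2 mod 10201 = 607.
x_2 = 607^2 mod 10201 = 1213.
Reached i = s−1 = 2 without hitting −1: 17 is a Miller–Rabin witness and 10201 is composite.

yes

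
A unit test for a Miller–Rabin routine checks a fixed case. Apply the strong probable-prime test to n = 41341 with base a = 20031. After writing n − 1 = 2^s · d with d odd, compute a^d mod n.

n − 1 = 41340 = 2^2 · 10335, so s = 2 and d = 10335.
Repeated squaring mod 41341: 20031^1 ≡ 20031, 20031^2 ≡ 26556, 20031^4 ≡ 26358, 20031^8 ≡ 8659, 20031^16 ≡ 27048, 20031^32 ≡ 23968, 20031^64 ≡ 31829, 20031^128 ≡ 24036, 20031^256 ≡ 30162, 20031^512 ≡ 37539, 20031^1024 ≡ 27195, 20031^2048 ≡ 18876, 20031^4096 ≡ 26638, 20031^8192 ≡ 6120.
10335 = 8192 + 2048 + 64 + 16 + 8 + 4 + 2 + 1, so 20031^10335 ≡ 6120·18876·31829·27048·8659·26358·26556·20031 ≡ 3384 (mod 41341).

3384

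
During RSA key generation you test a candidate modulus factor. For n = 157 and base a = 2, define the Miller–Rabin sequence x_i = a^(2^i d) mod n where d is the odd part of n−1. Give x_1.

156

n − 1 = 156 = 2^2 · 39, so s = 2 and d = 39.
x_0 = 2^39 mod 157 = 129.
x_1 = 129^2 mod 157 = 156.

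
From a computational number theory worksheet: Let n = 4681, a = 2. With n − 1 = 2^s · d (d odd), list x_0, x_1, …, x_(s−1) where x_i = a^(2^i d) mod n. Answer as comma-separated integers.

n − 1 = 4680 = 2^3 · 585, so s = 3 and d = 585.
x_0 = 2^585 mod 4681 = 1.
x_1 = 1^2 mod 4681 = 1.
x_2 = 1^2 mod 4681 = 1.

1, 1, 1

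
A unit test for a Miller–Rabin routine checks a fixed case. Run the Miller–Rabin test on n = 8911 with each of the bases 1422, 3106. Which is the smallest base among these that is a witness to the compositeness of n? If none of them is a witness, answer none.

n − 1 = 8910 = 2^1 · 4455, so s = 1 and d = 4455.
Base 1422: x_0 = 1422^4455 mod 8911 = 1. x_0 = 1, so 1422 is not a witness.
Base 3106: x_0 = 3106^4455 mod 8911 = 2547. x_0 ∉ {1, 8910} and s = 1, so 3106 is a Miller–Rabin witness and 8911 is composite.
The smallest witness among the given bases is 3106.

3106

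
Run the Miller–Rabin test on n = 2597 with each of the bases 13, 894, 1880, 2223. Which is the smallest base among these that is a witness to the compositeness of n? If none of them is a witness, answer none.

n − 1 = 2596 = 2^2 · 649, so s = 2 and d = 649.
Base 13: x_0 = 13^649 mod 2597 = 314. x_0 is neither 1 nor 2596, so continue squaring. x_1 = 314^2 mod 2597 = 2507. Reached i = s−1 = 1 without hitting −1: 13 is a Miller–Rabin witness and 2597 is composite.
Base 894: x_0 = 894^649 mod 2597 = 1552. x_0 is neither 1 nor 2596, so continue squaring. x_1 = 1552^2 mod 2597 = 1285. Reached i = s−1 = 1 without hitting −1: 894 is a Miller–Rabin witness and 2597 is composite.
Base 1880: x_0 = 1880^649 mod 2597 = 1978. x_0 is neither 1 nor 2596, so continue squaring. x_1 = 1978^2 mod 2597 = 1402. Reached i = s−1 = 1 without hitting −1: 1880 is a Miller–Rabin witness and 2597 is composite.
Base 2223: x_0 = 2223^649 mod 2597 = 18. x_0 is neither 1 nor 2596, so continue squaring. x_1 = 18^2 mod 2597 = 324. Reached i = s−1 = 1 without hitting −1: 2223 is a Miller–Rabin witness and 2597 is composite.
The smallest witness among the given bases is 13.

13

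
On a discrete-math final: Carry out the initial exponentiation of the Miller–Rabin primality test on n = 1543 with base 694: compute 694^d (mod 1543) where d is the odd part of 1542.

n − 1 = 1542 = 2^1 · 771, so s = 1 and d = 771.
694^771 mod 1543 = 1.

1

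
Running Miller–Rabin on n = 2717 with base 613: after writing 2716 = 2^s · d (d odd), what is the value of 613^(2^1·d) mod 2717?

2227

n − 1 = 2716 = 2^2 · 679, so s = 2 and d = 679.
x_0 = 613^679 mod 2717 = 986.
x_1 = 986^2 mod 2717 = 2227.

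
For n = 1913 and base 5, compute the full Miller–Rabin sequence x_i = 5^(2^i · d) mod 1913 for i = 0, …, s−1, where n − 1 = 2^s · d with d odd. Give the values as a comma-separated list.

n − 1 = 1912 = 2^3 · 239, so s = 3 and d = 239.
x_0 = 5^239 mod 1913 = 991.
x_1 = 991^2 mod 1913 = 712.
x_2 = 712^2 mod 1913 = 1912.

991, 712, 1912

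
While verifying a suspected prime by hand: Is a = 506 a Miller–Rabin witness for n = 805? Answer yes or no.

yes

n − 1 = 804 = 2^2 · 201, so s = 2 and d = 201.
Repeated squaring mod 805: 506^1 ≡ 506, 506^2 ≡ 46, 506^4 ≡ 506, 506^8 ≡ 46, 506^16 ≡ 506, 506^32 ≡ 46, 506^64 ≡ 506, 506^128 ≡ 46.
201 = 128 + 64 + 8 + 1, so 506^201 ≡ 46·506·46·506 ≡ 736 (mod 805).
x_0 = 506^201 mod 805 = 736.
x_0 is neither 1 nor 804, so continue squaring.
x_1 = 736^2 mod 805 = 736.
Reached i = s−1 = 1 without hitting −1: 506 is a Miller–Rabin witness and 805 is composite.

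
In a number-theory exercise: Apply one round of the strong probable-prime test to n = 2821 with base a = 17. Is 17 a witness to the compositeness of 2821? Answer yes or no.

n − 1 = 2820 = 2^2 · 705, so s = 2 and d = 705.
x_0 = 17^705 mod 2821 = 2820.
x_0 = 2820 ≡ −1, so 17 is not a witness.

no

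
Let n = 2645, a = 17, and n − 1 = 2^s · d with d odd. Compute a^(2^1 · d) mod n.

n − 1 = 2644 = 2^2 · 661, so s = 2 and d = 661.
Repeated squaring mod 2645: 17^1 ≡ 17, 17^2 ≡ 289, 17^4 ≡ 1526, 17^8 ≡ 1076, 17^16 ≡ 1911, 17^32 ≡ 1821, 17^64 ≡ 1856, 17^128 ≡ 946, 17^256 ≡ 906, 17^512 ≡ 886.
661 = 512 + 128 + 16 + 4 + 1, so 17^661 ≡ 886·946·1911·1526·17 ≡ 1397 (mod 2645).
x_0 = 1397.
x_1 = 1397^2 mod 2645 = 2244.

2244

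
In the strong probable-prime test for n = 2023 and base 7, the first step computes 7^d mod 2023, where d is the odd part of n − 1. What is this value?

1890

n − 1 = 2022 = 2^1 · 1011, so s = 1 and d = 1011.
7^1011 mod 2023 = 1890.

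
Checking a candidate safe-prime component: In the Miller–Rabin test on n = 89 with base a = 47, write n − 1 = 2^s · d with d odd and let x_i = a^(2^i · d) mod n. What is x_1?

n − 1 = 88 = 2^3 · 11, so s = 3 and d = 11.
By repeated squaring, 47^11 ≡ 55 (mod 89).
x_0 = 55.
x_1 = 55^2 mod 89 = 88.

88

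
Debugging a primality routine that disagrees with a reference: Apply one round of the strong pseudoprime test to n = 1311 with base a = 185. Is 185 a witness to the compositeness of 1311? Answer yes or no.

yes

n − 1 = 1310 = 2^1 · 655, so s = 1 and d = 655.
x_0 = 185^655 mod 1311 = 668.
x_0 ∉ {1, 1310} and s = 1, so 185 is a Miller–Rabin witness and 1311 is composite.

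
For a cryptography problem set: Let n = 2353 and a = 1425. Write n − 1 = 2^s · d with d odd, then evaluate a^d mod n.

n − 1 = 2352 = 2^4 · 147, so s = 4 and d = 147.
1425^147 mod 2353 = 1578.

1578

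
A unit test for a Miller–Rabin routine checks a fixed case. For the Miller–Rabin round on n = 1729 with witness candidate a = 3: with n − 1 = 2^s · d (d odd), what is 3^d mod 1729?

664

n − 1 = 1728 = 2^6 · 27, so s = 6 and d = 27.
Repeated squaring mod 1729: 3^1 ≡ 3, 3^2 ≡ 9, 3^4 ≡ 81, 3^8 ≡ 1374, 3^16 ≡ 1537.
27 = 16 + 8 + 2 + 1, so 3^27 ≡ 1537·1374·9·3 ≡ 664 (mod 1729).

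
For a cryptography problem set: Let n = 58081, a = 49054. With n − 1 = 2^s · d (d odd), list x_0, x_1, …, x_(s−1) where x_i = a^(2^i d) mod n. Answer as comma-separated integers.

n − 1 = 58080 = 2^5 · 1815, so s = 5 and d = 1815.
x_0 = 49054^1815 mod 58081 = 6859.
x_1 = 6859^2 mod 58081 = 271.
x_2 = 271^2 mod 58081 = 15360.
x_3 = 15360^2 mod 58081 = 4578.
x_4 = 4578^2 mod 58081 = 48924.

6859, 271, 15360, 4578, 48924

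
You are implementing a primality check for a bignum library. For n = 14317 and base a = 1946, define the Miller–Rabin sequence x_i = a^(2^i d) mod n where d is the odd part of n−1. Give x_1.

n − 1 = 14316 = 2^2 · 3579, so s = 2 and d = 3579.
Repeated squaring mod 14317: 1946^1 ≡ 1946, 1946^2 ≡ 7228, 1946^4 ≡ 1251, 1946^8 ≡ 4448, 1946^16 ≡ 12927, 1946^32 ≡ 13622, 1946^64 ≡ 10564, 1946^128 ≡ 11398, 1946^256 ≡ 1946, 1946^512 ≡ 7228, 1946^1024 ≡ 1251, 1946^2048 ≡ 4448.
3579 = 2048 + 1024 + 256 + 128 + 64 + 32 + 16 + 8 + 2 + 1, so 1946^3579 ≡ 4448·1251·1946·11398·10564·13622·12927·4448·7228·1946 ≡ 8340 (mod 14317).
x_0 = 8340.
x_1 = 8340^2 mod 14317 = 3614.

3614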